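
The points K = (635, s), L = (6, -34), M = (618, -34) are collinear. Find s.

Collinearity: (K − L) must be parallel to (M − L) = (612, 0).
Cross-multiplying the components: (s − (-34))·(612) = (629)·(0).
Solving gives s = -34.

-34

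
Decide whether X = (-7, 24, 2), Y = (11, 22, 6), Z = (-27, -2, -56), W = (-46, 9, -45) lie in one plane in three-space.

No

The four points are coplanar iff the 3×3 determinant with rows XY, XZ, XW is zero.
Rows: (18, -2, 4), (-20, -26, -58), (-39, -15, -47).
Expanding along the first row: (18)(352) − (-2)(-1322) + (4)(-714) = 836.
Nonzero ⇒ not coplanar.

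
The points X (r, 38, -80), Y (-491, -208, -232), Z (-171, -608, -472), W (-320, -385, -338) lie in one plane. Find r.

-41

The points are coplanar iff XY · (XZ × XW) = 0.
Expanding, this is linear in r: (80)r + (3280) = 0.
So r = -41.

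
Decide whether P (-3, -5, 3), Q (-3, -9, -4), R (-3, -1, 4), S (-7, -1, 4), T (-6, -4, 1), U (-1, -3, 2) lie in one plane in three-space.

The plane through P, Q, R has normal n = PQ × PR = (24, 0, 0) and equation n·X = -72.
Checking the remaining points: n·S = -168, n·T = -144, n·U = -24.
Since n·S = -168 ≠ -72, S is off the plane and the points are not all coplanar.

No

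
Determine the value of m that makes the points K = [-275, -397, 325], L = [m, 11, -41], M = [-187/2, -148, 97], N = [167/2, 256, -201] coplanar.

10

Normal to plane KMN: n = (17910, 13731, 29253); plane equation n·P = -869232.
Requiring n·L = -869232: (17910)m + (-1048332) = -869232.
So m = 10.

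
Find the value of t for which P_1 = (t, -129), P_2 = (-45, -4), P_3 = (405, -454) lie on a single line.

The three points are collinear iff det[P_1P_2; P_1P_3] = 0.
This determinant is linear in t: (450)t + (-36000) = 0, so t = 80.

80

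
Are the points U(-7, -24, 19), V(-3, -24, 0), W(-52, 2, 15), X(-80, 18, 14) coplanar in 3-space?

Yes

The four points are coplanar iff the 3×3 determinant with rows UV, UW, UX is zero.
Rows: (4, 0, -19), (-45, 26, -4), (-73, 42, -5).
Expanding along the first row: (4)(38) − (0)(-67) + (-19)(8) = 0.
Zero determinant ⇒ coplanar.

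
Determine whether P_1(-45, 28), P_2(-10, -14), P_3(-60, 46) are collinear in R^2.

Yes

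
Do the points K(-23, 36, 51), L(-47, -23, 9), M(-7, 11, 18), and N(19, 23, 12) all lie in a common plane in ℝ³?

A normal to the plane through K, L, M is n = KL × KM = (897, -1464, 1544).
The plane has equation n·P = 5409. For N: n·N = 1899.
1899 ≠ 5409, so N is off the plane.

No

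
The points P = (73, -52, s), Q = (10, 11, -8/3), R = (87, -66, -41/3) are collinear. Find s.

Direction QR = (77, -77, -11). From the x-coordinate of P, the parameter along the line is τ = (73 − 10)/77 = 9/11.
Then s = (-8/3) + 9/11·(-11) = -35/3.

-35/3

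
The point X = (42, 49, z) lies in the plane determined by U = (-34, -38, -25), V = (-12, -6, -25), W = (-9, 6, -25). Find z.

-25

The plane through U, V, W has equation 168z = -4200.
Substituting X: (168)z + (0) = -4200, so z = -25.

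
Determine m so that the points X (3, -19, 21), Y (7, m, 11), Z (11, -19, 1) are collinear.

Direction XZ = (8, 0, -20). From the x-coordinate of Y, the parameter along the line is τ = (7 − 3)/8 = 1/2.
Then m = (-19) + 1/2·(0) = -19.

-19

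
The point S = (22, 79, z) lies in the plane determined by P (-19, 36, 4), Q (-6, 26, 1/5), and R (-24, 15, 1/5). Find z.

39/5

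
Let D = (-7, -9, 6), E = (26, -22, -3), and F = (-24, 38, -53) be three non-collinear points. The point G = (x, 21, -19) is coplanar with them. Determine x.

Coplanarity requires DE · (DF × DG) = 0.
DE = (33, -13, -9), DF = (-17, 47, -59); the triple product is linear in x with coefficient 1190 and constant term 38080.
Setting it to zero: x = -32.

-32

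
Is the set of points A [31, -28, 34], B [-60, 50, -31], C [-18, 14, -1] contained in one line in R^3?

Yes

AB = (-91, 78, -65), AC = (-49, 42, -35).
Each component of AC is 7/13 times the corresponding component of AB, so AC = 7/13·AB and the points are collinear.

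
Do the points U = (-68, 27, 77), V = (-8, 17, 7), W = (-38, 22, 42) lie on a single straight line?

Yes

UV = (60, -10, -70), UW = (30, -5, -35).
UV × UW = (0, 0, 0).
The cross product vanishes, so the three points are collinear.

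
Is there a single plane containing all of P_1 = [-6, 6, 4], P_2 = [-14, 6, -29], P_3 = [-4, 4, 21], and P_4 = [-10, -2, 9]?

No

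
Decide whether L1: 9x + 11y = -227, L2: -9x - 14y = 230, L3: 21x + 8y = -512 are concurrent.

The three lines meet at one point iff the augmented coefficient matrix [aᵢ bᵢ cᵢ] has rank < 3, i.e. its determinant vanishes.
Here the determinant is 0.
It vanishes, so the lines are concurrent at (-24, -1).

Yes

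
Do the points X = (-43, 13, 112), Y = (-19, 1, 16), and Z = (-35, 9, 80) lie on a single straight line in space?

XY = (24, -12, -96), XZ = (8, -4, -32).
Each component of XZ is 1/3 times the corresponding component of XY, so XZ = 1/3·XY and the points are collinear.

Yes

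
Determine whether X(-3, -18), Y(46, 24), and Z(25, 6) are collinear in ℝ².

Yes

XY = (49, 42), XZ = (28, 24).
Checking proportionality: XZ = 4/7·XY, so the vectors are parallel and the points are collinear.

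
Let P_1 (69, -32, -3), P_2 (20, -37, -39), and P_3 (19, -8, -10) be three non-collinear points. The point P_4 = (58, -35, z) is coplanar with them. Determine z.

Coplanarity requires P_1P_2 · (P_1P_3 × P_1P_4) = 0.
P_1P_2 = (-49, -5, -36), P_1P_3 = (-50, 24, -7); the triple product is linear in z with coefficient -1426 and constant term -18538.
Setting it to zero: z = -13.

-13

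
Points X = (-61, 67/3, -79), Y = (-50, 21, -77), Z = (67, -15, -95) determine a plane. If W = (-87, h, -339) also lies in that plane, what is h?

-349/3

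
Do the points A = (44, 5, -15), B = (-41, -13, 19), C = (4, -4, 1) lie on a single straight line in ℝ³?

AB = (-85, -18, 34), AC = (-40, -9, 16).
AB × AC = (18, 0, 45).
The cross product is nonzero, so the points do not lie on one line.

No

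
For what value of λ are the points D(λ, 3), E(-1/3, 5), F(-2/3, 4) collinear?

-1

Collinearity: (D − E) must be parallel to (F − E) = (-1/3, -1).
Cross-multiplying the components: (λ − (-1/3))·(-1) = (-2)·(-1/3).
Solving gives λ = -1.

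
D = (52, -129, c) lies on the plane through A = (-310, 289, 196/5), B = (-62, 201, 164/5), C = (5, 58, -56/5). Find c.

Coplanarity requires AB · (AC × AD) = 0.
AB = (248, -88, -32/5), AC = (315, -231, -252/5); the triple product is linear in c with coefficient -29568 and constant term -10762752/5.
Setting it to zero: c = -364/5.

-364/5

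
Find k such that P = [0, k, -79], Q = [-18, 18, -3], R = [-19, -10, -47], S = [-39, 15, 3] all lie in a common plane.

The points are coplanar iff PQ · (PR × PS) = 0.
Expanding, this is linear in k: (-930)k + (-22320) = 0.
So k = -24.

-24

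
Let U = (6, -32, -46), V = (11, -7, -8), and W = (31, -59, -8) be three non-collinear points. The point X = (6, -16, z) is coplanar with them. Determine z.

-30

A normal to the plane is n = UV × UW = (1976, 760, -760).
X lies in the plane iff n · UX = 0.
This gives (-760)z + (-22800) = 0, so z = -30.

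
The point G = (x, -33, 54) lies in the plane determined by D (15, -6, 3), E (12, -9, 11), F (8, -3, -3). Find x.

93

A normal to the plane is n = DE × DF = (-6, -74, -30).
G lies in the plane iff n · DG = 0.
This gives (-6)x + (558) = 0, so x = 93.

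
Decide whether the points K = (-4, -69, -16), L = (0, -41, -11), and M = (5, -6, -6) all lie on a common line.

KL = (4, 28, 5), KM = (9, 63, 10).
KL × KM = (-35, 5, 0).
The cross product is nonzero, so the points do not lie on one line.

No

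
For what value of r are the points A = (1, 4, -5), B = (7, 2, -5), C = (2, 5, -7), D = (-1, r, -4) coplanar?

Normal to plane ABC: n = (4, 12, 8); plane equation n·P = 12.
Requiring n·D = 12: (12)r + (-36) = 12.
So r = 4.

4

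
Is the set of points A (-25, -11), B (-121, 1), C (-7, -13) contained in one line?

AB = (-96, 12), AC = (18, -2).
det[AB; AC] = (-96)(-2) − (12)(18) = -24.
The determinant is nonzero, so they are not collinear.

No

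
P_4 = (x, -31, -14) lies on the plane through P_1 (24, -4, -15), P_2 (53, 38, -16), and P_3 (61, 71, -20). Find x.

A normal to the plane is n = P_1P_2 × P_1P_3 = (-135, 108, 621).
P_4 lies in the plane iff n · P_1P_4 = 0.
This gives (-135)x + (945) = 0, so x = 7.

7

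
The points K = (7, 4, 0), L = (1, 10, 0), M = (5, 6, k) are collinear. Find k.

Direction KL = (-6, 6, 0). From the x-coordinate of M, the parameter along the line is τ = (5 − 7)/(-6) = 1/3.
Then k = 0 + 1/3·(0) = 0.

0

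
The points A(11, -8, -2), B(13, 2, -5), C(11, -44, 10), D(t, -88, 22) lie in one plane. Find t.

-5

The points are coplanar iff AB · (AC × AD) = 0.
Expanding, this is linear in t: (12)t + (60) = 0.
So t = -5.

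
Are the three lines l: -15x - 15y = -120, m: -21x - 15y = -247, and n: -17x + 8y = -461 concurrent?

No

The three lines meet at one point iff the augmented coefficient matrix [aᵢ bᵢ cᵢ] has rank < 3, i.e. its determinant vanishes.
Here the determinant is -375.
Nonzero, so no common point exists.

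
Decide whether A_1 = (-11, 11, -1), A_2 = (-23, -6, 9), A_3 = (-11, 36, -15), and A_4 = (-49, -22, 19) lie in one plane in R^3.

With A_1 as base: A_1A_2 = (-12, -17, 10), A_1A_3 = (0, 25, -14), A_1A_4 = (-38, -33, 20).
A_1A_3 × A_1A_4 = (38, 532, 950).
A_1A_2 · (A_1A_3 × A_1A_4) = 0.
The scalar triple product vanishes, so the four points are coplanar.

Yes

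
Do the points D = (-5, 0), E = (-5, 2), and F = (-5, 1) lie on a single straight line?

Yes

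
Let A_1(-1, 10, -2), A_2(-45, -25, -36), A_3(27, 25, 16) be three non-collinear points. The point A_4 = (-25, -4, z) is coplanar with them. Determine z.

-18

A normal to the plane is n = A_1A_2 × A_1A_3 = (-120, -160, 320).
A_4 lies in the plane iff n · A_1A_4 = 0.
This gives (320)z + (5760) = 0, so z = -18.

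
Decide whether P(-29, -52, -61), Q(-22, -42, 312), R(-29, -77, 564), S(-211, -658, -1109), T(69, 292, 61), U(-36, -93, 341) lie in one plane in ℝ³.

Yes

The plane through P, Q, R has normal n = PQ × PR = (15575, -4375, -175) and equation n·X = -213500.
Checking the remaining points: n·S = -213500, n·T = -213500, n·U = -213500.
All equal -213500, so all 6 points lie in one plane.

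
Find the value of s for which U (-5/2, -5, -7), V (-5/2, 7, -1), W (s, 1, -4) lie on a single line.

Direction UV = (0, 12, 6). From the y-coordinate of W, the parameter along the line is τ = (1 − (-5))/12 = 1/2.
Then s = (-5/2) + 1/2·(0) = -5/2.

-5/2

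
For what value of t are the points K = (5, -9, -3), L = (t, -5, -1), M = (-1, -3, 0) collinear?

Collinearity requires KL × KM = 0; each component is linear in t.
The y-component gives (-3)t + (3) = 0, so t = 1.
The remaining components then also vanish.

1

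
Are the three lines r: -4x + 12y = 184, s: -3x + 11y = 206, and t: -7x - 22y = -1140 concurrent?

Yes

Lines aᵢx + bᵢy = cᵢ with pairwise distinct directions are concurrent exactly when det[aᵢ bᵢ cᵢ] = 0.
Here the determinant is 0.
It vanishes, so the lines are concurrent at (56, 34).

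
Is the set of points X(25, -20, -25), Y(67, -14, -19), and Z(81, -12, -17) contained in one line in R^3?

Yes

XY = (42, 6, 6), XZ = (56, 8, 8).
XY × XZ = (0, 0, 0).
The cross product vanishes, so the three points are collinear.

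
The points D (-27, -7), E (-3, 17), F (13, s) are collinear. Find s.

33

The three points are collinear iff det[DE; DF] = 0.
This determinant is linear in s: (24)s + (-792) = 0, so s = 33.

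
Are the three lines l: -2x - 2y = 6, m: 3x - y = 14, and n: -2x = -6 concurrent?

No

Lines aᵢx + bᵢy = cᵢ with pairwise distinct directions are concurrent exactly when det[aᵢ bᵢ cᵢ] = 0.
Here the determinant is -4.
Nonzero, so no common point exists.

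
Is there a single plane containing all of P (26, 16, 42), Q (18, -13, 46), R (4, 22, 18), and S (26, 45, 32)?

No

With P as base: PQ = (-8, -29, 4), PR = (-22, 6, -24), PS = (0, 29, -10).
PR × PS = (636, -220, -638).
PQ · (PR × PS) = -1260.
Since -1260 ≠ 0, the four points are not coplanar.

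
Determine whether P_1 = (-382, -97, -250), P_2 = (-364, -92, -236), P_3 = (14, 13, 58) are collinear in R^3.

Yes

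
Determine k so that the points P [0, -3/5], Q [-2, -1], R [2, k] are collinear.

-1/5

Collinearity: (R − P) must be parallel to (Q − P) = (-2, -2/5).
Cross-multiplying the components: (k − (-3/5))·(-2) = (2)·(-2/5).
Solving gives k = -1/5.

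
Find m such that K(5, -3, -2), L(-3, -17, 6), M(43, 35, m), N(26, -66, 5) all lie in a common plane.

-32

Normal to plane KLN: n = (406, 224, 798); plane equation n·P = -238.
Requiring n·M = -238: (798)m + (25298) = -238.
So m = -32.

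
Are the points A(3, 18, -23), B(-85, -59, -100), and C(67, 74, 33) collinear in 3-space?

AB = (-88, -77, -77), AC = (64, 56, 56).
Each component of AC is -8/11 times the corresponding component of AB, so AC = -8/11·AB and the points are collinear.

Yes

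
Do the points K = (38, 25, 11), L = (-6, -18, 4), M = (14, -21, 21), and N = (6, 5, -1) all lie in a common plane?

Yes

The four points are coplanar iff the 3×3 determinant with rows KL, KM, KN is zero.
Rows: (-44, -43, -7), (-24, -46, 10), (-32, -20, -12).
Expanding along the first row: (-44)(752) − (-43)(608) + (-7)(-992) = 0.
Zero determinant ⇒ coplanar.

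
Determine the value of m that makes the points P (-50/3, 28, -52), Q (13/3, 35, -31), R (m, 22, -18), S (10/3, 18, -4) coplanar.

-4/3

Normal to plane PQS: n = (546, -588, -350); plane equation n·X = -7364.
Requiring n·R = -7364: (546)m + (-6636) = -7364.
So m = -4/3.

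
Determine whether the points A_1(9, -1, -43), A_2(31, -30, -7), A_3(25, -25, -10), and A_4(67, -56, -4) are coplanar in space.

No

With A_1 as base: A_1A_2 = (22, -29, 36), A_1A_3 = (16, -24, 33), A_1A_4 = (58, -55, 39).
A_1A_3 × A_1A_4 = (879, 1290, 512).
A_1A_2 · (A_1A_3 × A_1A_4) = 360.
Since 360 ≠ 0, the four points are not coplanar.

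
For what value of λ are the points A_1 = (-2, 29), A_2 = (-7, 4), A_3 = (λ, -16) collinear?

The three points are collinear iff det[A_1A_2; A_1A_3] = 0.
This determinant is linear in λ: (25)λ + (275) = 0, so λ = -11.

-11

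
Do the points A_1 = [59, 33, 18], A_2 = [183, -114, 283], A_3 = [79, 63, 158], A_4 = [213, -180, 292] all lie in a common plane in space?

The four points are coplanar iff the 3×3 determinant with rows A_1A_2, A_1A_3, A_1A_4 is zero.
Rows: (124, -147, 265), (20, 30, 140), (154, -213, 274).
Expanding along the first row: (124)(38040) − (-147)(-16080) + (265)(-8880) = 0.
Zero determinant ⇒ coplanar.

Yes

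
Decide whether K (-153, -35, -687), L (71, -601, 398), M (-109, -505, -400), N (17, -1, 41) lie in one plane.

Yes

A normal to the plane through K, L, M is n = KL × KM = (347508, -16548, -80376).
The plane has equation n·P = 2628768. For N: n·N = 2628768.
Equal, so N lies in the plane and all four are coplanar.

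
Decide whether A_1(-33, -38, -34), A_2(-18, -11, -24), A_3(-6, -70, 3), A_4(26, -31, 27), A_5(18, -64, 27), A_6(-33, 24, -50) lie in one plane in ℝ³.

The plane through A_1, A_2, A_3 has normal n = A_1A_2 × A_1A_3 = (1319, -285, -1209) and equation n·P = 8409.
Checking the remaining points: n·A_4 = 10486, n·A_5 = 9339, n·A_6 = 10083.
Since n·A_4 = 10486 ≠ 8409, A_4 is off the plane and the points are not all coplanar.

No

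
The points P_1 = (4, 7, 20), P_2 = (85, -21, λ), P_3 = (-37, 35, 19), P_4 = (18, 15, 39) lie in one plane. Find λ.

The points are coplanar iff P_1P_2 · (P_1P_3 × P_1P_4) = 0.
Expanding, this is linear in λ: (-720)λ + (36720) = 0.
So λ = 51.

51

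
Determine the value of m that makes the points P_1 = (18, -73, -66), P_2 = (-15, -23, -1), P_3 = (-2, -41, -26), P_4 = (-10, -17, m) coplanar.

Normal to plane P_1P_2P_3: n = (-80, 20, -56); plane equation n·P = 796.
Requiring n·P_4 = 796: (-56)m + (460) = 796.
So m = -6.

-6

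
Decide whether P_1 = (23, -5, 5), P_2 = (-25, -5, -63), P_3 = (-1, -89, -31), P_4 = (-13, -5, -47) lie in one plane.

No

A normal to the plane through P_1, P_2, P_3 is n = P_1P_2 × P_1P_3 = (-5712, -96, 4032).
The plane has equation n·P = -110736. For P_4: n·P_4 = -114768.
-114768 ≠ -110736, so P_4 is off the plane.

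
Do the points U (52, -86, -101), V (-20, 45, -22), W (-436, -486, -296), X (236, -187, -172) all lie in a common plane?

No

The four points are coplanar iff the 3×3 determinant with rows UV, UW, UX is zero.
Rows: (-72, 131, 79), (-488, -400, -195), (184, -101, -71).
Expanding along the first row: (-72)(8705) − (131)(70528) + (79)(122888) = -157776.
Nonzero ⇒ not coplanar.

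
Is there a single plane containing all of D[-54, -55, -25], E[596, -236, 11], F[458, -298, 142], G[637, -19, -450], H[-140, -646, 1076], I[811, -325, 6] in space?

The plane through D, E, F has normal n = DE × DF = (-21479, -90118, -65278) and equation n·P = 7748306.
Checking the remaining points: n·G = 17405219, n·H = -9015840, n·I = 11477213.
Since n·G = 17405219 ≠ 7748306, G is off the plane and the points are not all coplanar.

No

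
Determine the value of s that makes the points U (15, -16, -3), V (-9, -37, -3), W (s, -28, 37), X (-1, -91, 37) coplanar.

71

Normal to plane UVX: n = (-840, 960, 1464); plane equation n·P = -32352.
Requiring n·W = -32352: (-840)s + (27288) = -32352.
So s = 71.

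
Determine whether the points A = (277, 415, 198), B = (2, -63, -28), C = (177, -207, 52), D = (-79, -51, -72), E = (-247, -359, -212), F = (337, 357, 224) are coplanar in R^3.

No

The plane through A, B, C has normal n = AB × AC = (-70784, -17550, 123250) and equation n·P = -2486918.
Checking the remaining points: n·D = -2387014, n·E = -2344902, n·F = -2511558.
Since n·D = -2387014 ≠ -2486918, D is off the plane and the points are not all coplanar.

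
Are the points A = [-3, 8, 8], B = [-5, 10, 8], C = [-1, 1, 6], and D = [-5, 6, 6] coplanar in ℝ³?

The four points are coplanar iff the 3×3 determinant with rows AB, AC, AD is zero.
Rows: (-2, 2, 0), (2, -7, -2), (-2, -2, -2).
Expanding along the first row: (-2)(10) − (2)(-8) + (0)(-18) = -4.
Nonzero ⇒ not coplanar.

No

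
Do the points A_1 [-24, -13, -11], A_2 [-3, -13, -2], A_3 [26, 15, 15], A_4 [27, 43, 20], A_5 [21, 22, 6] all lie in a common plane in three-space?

The plane through A_1, A_2, A_3 has normal n = A_1A_2 × A_1A_3 = (-252, -96, 588) and equation n·P = 828.
Checking the remaining points: n·A_4 = 828, n·A_5 = -3876.
Since n·A_5 = -3876 ≠ 828, A_5 is off the plane and the points are not all coplanar.

No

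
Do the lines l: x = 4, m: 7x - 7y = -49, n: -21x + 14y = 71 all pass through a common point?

No

Intersecting l and m: solving the 2×2 system gives (x, y) = (4, 11).
Substitute into n: (-21)(4) + (14)(11) = 70.
But n requires 71 ≠ 70, so the three lines have no common point.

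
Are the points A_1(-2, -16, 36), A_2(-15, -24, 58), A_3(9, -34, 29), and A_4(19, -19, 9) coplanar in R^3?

No

With A_1 as base: A_1A_2 = (-13, -8, 22), A_1A_3 = (11, -18, -7), A_1A_4 = (21, -3, -27).
A_1A_3 × A_1A_4 = (465, 150, 345).
A_1A_2 · (A_1A_3 × A_1A_4) = 345.
Since 345 ≠ 0, the four points are not coplanar.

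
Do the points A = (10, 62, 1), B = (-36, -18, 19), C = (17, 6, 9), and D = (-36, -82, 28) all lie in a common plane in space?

No

A normal to the plane through A, B, C is n = AB × AC = (368, 494, 3136).
The plane has equation n·P = 37444. For D: n·D = 34052.
34052 ≠ 37444, so D is off the plane.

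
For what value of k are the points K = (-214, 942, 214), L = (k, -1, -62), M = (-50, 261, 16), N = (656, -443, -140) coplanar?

-7

Coplanarity ⇔ det[KL; KM; KN] = 0.
Expanding, this is linear in k: (-33156)k + (-232092) = 0.
So k = -7.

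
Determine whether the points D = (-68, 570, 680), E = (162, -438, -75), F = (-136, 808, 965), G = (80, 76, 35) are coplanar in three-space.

Yes

With D as base: DE = (230, -1008, -755), DF = (-68, 238, 285), DG = (148, -494, -645).
DF × DG = (-12720, -1680, -1632).
DE · (DF × DG) = 0.
The scalar triple product vanishes, so the four points are coplanar.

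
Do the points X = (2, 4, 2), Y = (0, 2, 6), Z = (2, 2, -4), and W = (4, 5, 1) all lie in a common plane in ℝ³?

The four points are coplanar iff the 3×3 determinant with rows XY, XZ, XW is zero.
Rows: (-2, -2, 4), (0, -2, -6), (2, 1, -1).
Expanding along the first row: (-2)(8) − (-2)(12) + (4)(4) = 24.
Nonzero ⇒ not coplanar.

No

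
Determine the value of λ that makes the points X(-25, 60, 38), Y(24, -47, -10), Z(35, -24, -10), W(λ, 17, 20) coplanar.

-8

Normal to plane XYZ: n = (1104, -528, 2304); plane equation n·P = 28272.
Requiring n·W = 28272: (1104)λ + (37104) = 28272.
So λ = -8.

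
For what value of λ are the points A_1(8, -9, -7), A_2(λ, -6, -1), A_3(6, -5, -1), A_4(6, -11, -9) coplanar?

Coplanarity ⇔ det[A_1A_2; A_1A_3; A_1A_4] = 0.
Expanding, this is linear in λ: (4)λ + (-8) = 0.
So λ = 2.

2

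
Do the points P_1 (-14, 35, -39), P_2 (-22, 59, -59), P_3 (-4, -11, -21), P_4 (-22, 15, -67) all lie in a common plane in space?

The four points are coplanar iff the 3×3 determinant with rows P_1P_2, P_1P_3, P_1P_4 is zero.
Rows: (-8, 24, -20), (10, -46, 18), (-8, -20, -28).
Expanding along the first row: (-8)(1648) − (24)(-136) + (-20)(-568) = 1440.
Nonzero ⇒ not coplanar.

No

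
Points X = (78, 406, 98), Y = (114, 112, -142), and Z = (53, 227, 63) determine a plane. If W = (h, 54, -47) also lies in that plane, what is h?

Coplanarity requires XY · (XZ × XW) = 0.
XY = (36, -294, -240), XZ = (-25, -179, -35); the triple product is linear in h with coefficient -32670 and constant term 1992870.
Setting it to zero: h = 61.

61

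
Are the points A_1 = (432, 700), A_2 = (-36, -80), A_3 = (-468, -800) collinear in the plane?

Yes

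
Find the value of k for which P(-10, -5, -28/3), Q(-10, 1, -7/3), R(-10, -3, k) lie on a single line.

Collinearity requires PQ × PR = 0; each component is linear in k.
The x-component gives (6)k + (42) = 0, so k = -7.
The remaining components then also vanish.

-7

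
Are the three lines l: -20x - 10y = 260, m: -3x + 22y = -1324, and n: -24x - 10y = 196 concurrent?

Yes

Intersecting l and m: solving the 2×2 system gives (x, y) = (16, -58).
Substitute into n: (-24)(16) + (-10)(-58) = 196.
This equals 196, so (16, -58) lies on all three lines and they are concurrent.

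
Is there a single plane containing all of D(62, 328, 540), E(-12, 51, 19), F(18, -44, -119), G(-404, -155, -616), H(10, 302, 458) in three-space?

The plane through D, E, F has normal n = DE × DF = (-11269, -25842, 15340) and equation n·P = -891254.
Checking the remaining points: n·G = -891254, n·H = -891254.
All equal -891254, so all 5 points lie in one plane.

Yes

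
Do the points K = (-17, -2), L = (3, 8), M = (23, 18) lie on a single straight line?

KL = (20, 10), KM = (40, 20).
det[KL; KM] = (20)(20) − (10)(40) = 0.
The determinant is zero, so the points are collinear.

Yes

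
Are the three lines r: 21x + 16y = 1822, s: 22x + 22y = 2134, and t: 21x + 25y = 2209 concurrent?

Lines aᵢx + bᵢy = cᵢ with pairwise distinct directions are concurrent exactly when det[aᵢ bᵢ cᵢ] = 0.
Here the determinant is 0.
It vanishes, so the lines are concurrent at (54, 43).

Yes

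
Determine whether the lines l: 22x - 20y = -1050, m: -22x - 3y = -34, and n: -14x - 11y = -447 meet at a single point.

Intersecting l and m: solving the 2×2 system gives (x, y) = (-1235/253, 1084/23).
Substitute into n: (-14)(-1235/253) + (-11)(1084/23) = -113874/253.
But n requires -447 ≠ -113874/253, so the three lines have no common point.

No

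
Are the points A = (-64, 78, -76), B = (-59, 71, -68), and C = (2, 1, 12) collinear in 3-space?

AB = (5, -7, 8), AC = (66, -77, 88).
AB × AC = (0, 88, 77).
The cross product is nonzero, so the points do not lie on one line.

No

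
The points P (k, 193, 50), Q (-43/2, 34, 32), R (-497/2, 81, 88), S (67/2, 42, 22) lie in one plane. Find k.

65/2

Coplanarity ⇔ det[PQ; PR; PS] = 0.
Expanding, this is linear in k: (918)k + (-29835) = 0.
So k = 65/2.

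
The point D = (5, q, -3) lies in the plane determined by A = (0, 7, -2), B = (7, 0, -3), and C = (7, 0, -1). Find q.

2

The plane through A, B, C has equation −14x − 14y = -98.
Substituting D: (-14)q + (-70) = -98, so q = 2.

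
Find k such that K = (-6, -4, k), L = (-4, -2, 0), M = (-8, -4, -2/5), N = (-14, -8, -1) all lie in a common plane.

The points are coplanar iff KL · (KM × KN) = 0.
Expanding, this is linear in k: (-4)k + (-4/5) = 0.
So k = -1/5.

-1/5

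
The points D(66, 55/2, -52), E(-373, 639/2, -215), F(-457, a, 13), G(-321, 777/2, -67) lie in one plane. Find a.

584

Normal to plane DEG: n = (54463, 56496, -45475); plane equation n·P = 7512898.
Requiring n·F = 7512898: (56496)a + (-25480766) = 7512898.
So a = 584.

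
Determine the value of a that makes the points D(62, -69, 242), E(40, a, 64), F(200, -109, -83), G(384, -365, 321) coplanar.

-7

The points are coplanar iff DE · (DF × DG) = 0.
Expanding, this is linear in a: (-115552)a + (-808864) = 0.
So a = -7.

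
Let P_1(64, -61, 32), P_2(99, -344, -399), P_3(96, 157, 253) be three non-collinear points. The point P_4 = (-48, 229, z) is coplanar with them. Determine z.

Coplanarity requires P_1P_2 · (P_1P_3 × P_1P_4) = 0.
P_1P_2 = (35, -283, -431), P_1P_3 = (32, 218, 221); the triple product is linear in z with coefficient 16686 and constant term -10295262.
Setting it to zero: z = 617.

617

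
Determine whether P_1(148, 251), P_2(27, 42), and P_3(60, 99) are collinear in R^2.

P_1P_2 = (-121, -209), P_1P_3 = (-88, -152).
det[P_1P_2; P_1P_3] = (-121)(-152) − (-209)(-88) = 0.
The determinant is zero, so the points are collinear.

Yes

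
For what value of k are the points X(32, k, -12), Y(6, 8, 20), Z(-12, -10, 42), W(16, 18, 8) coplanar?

34

Coplanarity ⇔ det[XY; XZ; XW] = 0.
Expanding, this is linear in k: (-4)k + (136) = 0.
So k = 34.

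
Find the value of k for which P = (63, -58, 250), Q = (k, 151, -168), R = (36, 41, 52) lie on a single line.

6

Direction PR = (-27, 99, -198). From the y-coordinate of Q, the parameter along the line is τ = (151 − (-58))/99 = 19/9.
Then k = 63 + 19/9·(-27) = 6.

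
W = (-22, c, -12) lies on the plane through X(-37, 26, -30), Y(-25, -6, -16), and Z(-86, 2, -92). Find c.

Coplanarity requires XY · (XZ × XW) = 0.
XY = (12, -32, 14), XZ = (-49, -24, -62); the triple product is linear in c with coefficient 58 and constant term -116.
Setting it to zero: c = 2.

2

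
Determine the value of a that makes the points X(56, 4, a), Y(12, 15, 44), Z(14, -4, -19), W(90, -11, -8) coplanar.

27

The points are coplanar iff XY · (XZ × XW) = 0.
Expanding, this is linear in a: (-1430)a + (38610) = 0.
So a = 27.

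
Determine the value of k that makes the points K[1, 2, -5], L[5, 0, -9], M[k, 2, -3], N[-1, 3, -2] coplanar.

1

Coplanarity ⇔ det[KL; KM; KN] = 0.
Expanding, this is linear in k: (2)k + (-2) = 0.
So k = 1.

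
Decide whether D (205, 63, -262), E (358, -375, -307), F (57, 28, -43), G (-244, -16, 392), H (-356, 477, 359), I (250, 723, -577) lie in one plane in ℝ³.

The plane through D, E, F has normal n = DE × DF = (-97497, -26847, -70179) and equation n·P = -3291348.
Checking the remaining points: n·G = -3291348, n·H = -3291348, n·I = -3291348.
All equal -3291348, so all 6 points lie in one plane.

Yes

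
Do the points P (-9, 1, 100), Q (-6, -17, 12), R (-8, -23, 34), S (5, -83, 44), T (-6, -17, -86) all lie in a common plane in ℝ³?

The plane through P, Q, R has normal n = PQ × PR = (-924, 110, -54) and equation n·X = 3026.
Checking the remaining points: n·S = -16126, n·T = 8318.
Since n·S = -16126 ≠ 3026, S is off the plane and the points are not all coplanar.

No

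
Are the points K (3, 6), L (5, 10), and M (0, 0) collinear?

KL = (2, 4), KM = (-3, -6).
Twice the signed area of △KLM is (2)(-6) − (4)(-3) = 0.
The triangle is degenerate (zero area), so the points are collinear.

Yes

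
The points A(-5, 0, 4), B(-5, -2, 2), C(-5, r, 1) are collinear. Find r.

-3

Direction AB = (0, -2, -2). From the z-coordinate of C, the parameter along the line is τ = (1 − 4)/(-2) = 3/2.
Then r = 0 + 3/2·(-2) = -3.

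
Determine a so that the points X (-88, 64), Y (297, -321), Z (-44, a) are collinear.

20

The three points are collinear iff det[XY; XZ] = 0.
This determinant is linear in a: (385)a + (-7700) = 0, so a = 20.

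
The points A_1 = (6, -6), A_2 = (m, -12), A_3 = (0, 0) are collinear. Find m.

The three points are collinear iff det[A_1A_2; A_1A_3] = 0.
This determinant is linear in m: (6)m + (-72) = 0, so m = 12.

12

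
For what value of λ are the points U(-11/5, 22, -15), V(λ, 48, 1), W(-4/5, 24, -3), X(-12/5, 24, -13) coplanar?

-32/5

Normal to plane UWX: n = (-20, -26/5, 16/5); plane equation n·P = -592/5.
Requiring n·V = -592/5: (-20)λ + (-1232/5) = -592/5.
So λ = -32/5.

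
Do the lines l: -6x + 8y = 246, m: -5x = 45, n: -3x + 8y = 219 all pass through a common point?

Yes

The three lines meet at one point iff the augmented coefficient matrix [aᵢ bᵢ cᵢ] has rank < 3, i.e. its determinant vanishes.
Here the determinant is 0.
It vanishes, so the lines are concurrent at (-9, 24).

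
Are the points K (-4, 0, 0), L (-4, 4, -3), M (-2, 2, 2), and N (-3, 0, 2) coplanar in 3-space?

A normal to the plane through K, L, M is n = KL × KM = (14, -6, -8).
The plane has equation n·P = -56. For N: n·N = -58.
-58 ≠ -56, so N is off the plane.

No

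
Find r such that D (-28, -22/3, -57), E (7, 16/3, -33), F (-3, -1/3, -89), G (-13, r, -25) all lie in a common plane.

Normal to plane DEF: n = (-1720/3, 1720, -215/3); plane equation n·P = 7525.
Requiring n·G = 7525: (1720)r + (9245) = 7525.
So r = -1.

-1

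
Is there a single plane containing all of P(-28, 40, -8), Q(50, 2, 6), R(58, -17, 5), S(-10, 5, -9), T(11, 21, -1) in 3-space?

The plane through P, Q, R has normal n = PQ × PR = (304, 190, -1178) and equation n·X = 8512.
Checking the remaining points: n·S = 8512, n·T = 8512.
All equal 8512, so all 5 points lie in one plane.

Yes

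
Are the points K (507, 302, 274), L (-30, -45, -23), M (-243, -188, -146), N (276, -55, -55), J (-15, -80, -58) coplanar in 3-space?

The plane through K, L, M has normal n = KL × KM = (210, -2790, 2880) and equation n·P = 53010.
Checking the remaining points: n·N = 53010, n·J = 53010.
All equal 53010, so all 5 points lie in one plane.

Yes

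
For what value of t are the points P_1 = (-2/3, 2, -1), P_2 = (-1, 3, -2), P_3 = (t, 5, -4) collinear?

Collinearity requires P_1P_2 × P_1P_3 = 0; each component is linear in t.
The y-component gives (-1)t + (-5/3) = 0, so t = -5/3.
The remaining components then also vanish.

-5/3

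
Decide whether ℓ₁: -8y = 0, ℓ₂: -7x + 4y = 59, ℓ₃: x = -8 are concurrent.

No

Lines aᵢx + bᵢy = cᵢ with pairwise distinct directions are concurrent exactly when det[aᵢ bᵢ cᵢ] = 0.
Here the determinant is -24.
Nonzero, so no common point exists.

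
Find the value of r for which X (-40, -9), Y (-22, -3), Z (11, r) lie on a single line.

The three points are collinear iff det[XY; XZ] = 0.
This determinant is linear in r: (18)r + (-144) = 0, so r = 8.

8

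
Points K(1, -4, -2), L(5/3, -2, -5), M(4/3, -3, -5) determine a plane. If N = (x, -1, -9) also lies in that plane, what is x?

2

A normal to the plane is n = KL × KM = (-3, 1, 0).
N lies in the plane iff n · KN = 0.
This gives (-3)x + (6) = 0, so x = 2.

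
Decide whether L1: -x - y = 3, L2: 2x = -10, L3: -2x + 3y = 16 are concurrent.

Intersecting L1 and L2: solving the 2×2 system gives (x, y) = (-5, 2).
Substitute into L3: (-2)(-5) + (3)(2) = 16.
This equals 16, so (-5, 2) lies on all three lines and they are concurrent.

Yes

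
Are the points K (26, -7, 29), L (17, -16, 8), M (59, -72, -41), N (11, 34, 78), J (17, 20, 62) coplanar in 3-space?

The plane through K, L, M has normal n = KL × KM = (-735, -1323, 882) and equation n·P = 15729.
Checking the remaining points: n·N = 15729, n·J = 15729.
All equal 15729, so all 5 points lie in one plane.

Yes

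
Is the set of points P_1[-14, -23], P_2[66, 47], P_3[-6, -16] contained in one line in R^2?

P_1P_2 = (80, 70), P_1P_3 = (8, 7).
Twice the signed area of △P_1P_2P_3 is (80)(7) − (70)(8) = 0.
The triangle is degenerate (zero area), so the points are collinear.

Yes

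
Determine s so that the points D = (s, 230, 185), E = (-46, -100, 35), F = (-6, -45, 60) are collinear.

194

Direction EF = (40, 55, 25). From the y-coordinate of D, the parameter along the line is τ = (230 − (-100))/55 = 6.
Then s = (-46) + 6·(40) = 194.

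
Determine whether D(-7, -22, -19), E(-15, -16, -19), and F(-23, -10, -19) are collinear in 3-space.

Yes

DE = (-8, 6, 0), DF = (-16, 12, 0).
DE × DF = (0, 0, 0).
The cross product vanishes, so the three points are collinear.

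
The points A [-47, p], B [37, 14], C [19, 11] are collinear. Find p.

0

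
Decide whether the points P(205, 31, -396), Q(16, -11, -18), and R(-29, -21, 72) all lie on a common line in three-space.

PQ = (-189, -42, 378), PR = (-234, -52, 468).
PQ × PR = (0, 0, 0).
The cross product vanishes, so the three points are collinear.

Yes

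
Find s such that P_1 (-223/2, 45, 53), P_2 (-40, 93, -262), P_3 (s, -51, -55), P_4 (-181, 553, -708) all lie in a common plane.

-35/2

The points are coplanar iff P_1P_2 · (P_1P_3 × P_1P_4) = 0.
Expanding, this is linear in s: (-123492)s + (-2161110) = 0.
So s = -35/2.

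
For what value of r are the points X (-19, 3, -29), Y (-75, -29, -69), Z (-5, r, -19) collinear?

Direction XY = (-56, -32, -40). From the x-coordinate of Z, the parameter along the line is τ = (-5 − (-19))/(-56) = -1/4.
Then r = 3 + (-1/4)·(-32) = 11.

11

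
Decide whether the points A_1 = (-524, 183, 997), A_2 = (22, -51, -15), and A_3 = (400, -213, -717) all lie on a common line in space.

A_1A_2 = (546, -234, -1012), A_1A_3 = (924, -396, -1714).
Comparing components 2 and 3: (-234)(-1714) − (-1012)(-396) = 324 ≠ 0, so A_1A_2 and A_1A_3 are not parallel and the points are not collinear.

No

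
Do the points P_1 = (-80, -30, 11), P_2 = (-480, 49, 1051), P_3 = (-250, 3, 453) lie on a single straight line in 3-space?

No

P_1P_2 = (-400, 79, 1040), P_1P_3 = (-170, 33, 442).
P_1P_2 × P_1P_3 = (598, 0, 230).
The cross product is nonzero, so the points do not lie on one line.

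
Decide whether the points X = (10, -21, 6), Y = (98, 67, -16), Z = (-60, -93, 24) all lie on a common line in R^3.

No

XY = (88, 88, -22), XZ = (-70, -72, 18).
Comparing components 3 and 1: (-22)(-70) − (88)(18) = -44 ≠ 0, so XY and XZ are not parallel and the points are not collinear.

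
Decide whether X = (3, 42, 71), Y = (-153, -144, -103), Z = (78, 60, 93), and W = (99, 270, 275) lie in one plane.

No

With X as base: XY = (-156, -186, -174), XZ = (75, 18, 22), XW = (96, 228, 204).
XZ × XW = (-1344, -13188, 15372).
XY · (XZ × XW) = -12096.
Since -12096 ≠ 0, the four points are not coplanar.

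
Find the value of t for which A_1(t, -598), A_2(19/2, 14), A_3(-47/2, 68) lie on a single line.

The three points are collinear iff det[A_1A_2; A_1A_3] = 0.
This determinant is linear in t: (-54)t + (20709) = 0, so t = 767/2.

767/2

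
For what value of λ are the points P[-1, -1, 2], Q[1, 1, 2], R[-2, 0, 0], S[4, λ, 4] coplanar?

The points are coplanar iff PQ · (PR × PS) = 0.
Expanding, this is linear in λ: (4)λ + (-8) = 0.
So λ = 2.

2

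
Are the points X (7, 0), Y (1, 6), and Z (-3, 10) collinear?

XY = (-6, 6), XZ = (-10, 10).
Twice the signed area of △XYZ is (-6)(10) − (6)(-10) = 0.
The triangle is degenerate (zero area), so the points are collinear.

Yes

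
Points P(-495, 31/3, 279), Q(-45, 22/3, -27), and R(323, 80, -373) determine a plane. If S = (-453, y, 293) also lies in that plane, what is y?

-70/3

The plane through P, Q, R has equation 23274x + 43092y + 33804z = -1644030.
Substituting S: (43092)y + (-638550) = -1644030, so y = -70/3.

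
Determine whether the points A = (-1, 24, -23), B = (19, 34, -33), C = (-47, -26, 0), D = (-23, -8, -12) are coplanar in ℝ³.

Yes

A normal to the plane through A, B, C is n = AB × AC = (-270, 0, -540).
The plane has equation n·P = 12690. For D: n·D = 12690.
Equal, so D lies in the plane and all four are coplanar.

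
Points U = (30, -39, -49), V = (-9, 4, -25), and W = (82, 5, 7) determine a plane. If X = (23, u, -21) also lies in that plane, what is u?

-4

The plane through U, V, W has equation 1352x + 3432y − 3952z = 100360.
Substituting X: (3432)u + (114088) = 100360, so u = -4.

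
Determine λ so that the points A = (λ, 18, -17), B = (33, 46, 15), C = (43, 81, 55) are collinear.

25

Direction BC = (10, 35, 40). From the y-coordinate of A, the parameter along the line is τ = (18 − 46)/35 = -4/5.
Then λ = 33 + (-4/5)·(10) = 25.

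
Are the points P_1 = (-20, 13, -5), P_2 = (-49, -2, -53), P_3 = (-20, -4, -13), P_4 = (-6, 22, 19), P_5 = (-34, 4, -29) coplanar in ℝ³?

The plane through P_1, P_2, P_3 has normal n = P_1P_2 × P_1P_3 = (-696, -232, 493) and equation n·P = 8439.
Checking the remaining points: n·P_4 = 8439, n·P_5 = 8439.
All equal 8439, so all 5 points lie in one plane.

Yes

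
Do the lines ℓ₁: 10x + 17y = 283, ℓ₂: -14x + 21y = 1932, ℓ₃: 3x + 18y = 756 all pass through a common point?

No

The three lines meet at one point iff the augmented coefficient matrix [aᵢ bᵢ cᵢ] has rank < 3, i.e. its determinant vanishes.
Here the determinant is 315.
Nonzero, so no common point exists.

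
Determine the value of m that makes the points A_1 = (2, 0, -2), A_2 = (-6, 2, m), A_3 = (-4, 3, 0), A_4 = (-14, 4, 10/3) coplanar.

2/3

Coplanarity ⇔ det[A_1A_2; A_1A_3; A_1A_4] = 0.
Expanding, this is linear in m: (24)m + (-16) = 0.
So m = 2/3.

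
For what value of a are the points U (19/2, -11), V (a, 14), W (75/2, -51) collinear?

The three points are collinear iff det[UV; UW] = 0.
This determinant is linear in a: (-40)a + (-320) = 0, so a = -8.

-8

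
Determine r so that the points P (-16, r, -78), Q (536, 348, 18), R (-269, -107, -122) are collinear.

36

Direction QR = (-805, -455, -140). From the x-coordinate of P, the parameter along the line is τ = (-16 − 536)/(-805) = 24/35.
Then r = 348 + 24/35·(-455) = 36.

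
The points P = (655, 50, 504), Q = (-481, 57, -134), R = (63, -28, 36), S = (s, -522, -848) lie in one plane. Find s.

Coplanarity ⇔ det[PQ; PR; PS] = 0.
Expanding, this is linear in s: (-53040)s + (-2598960) = 0.
So s = -49.

-49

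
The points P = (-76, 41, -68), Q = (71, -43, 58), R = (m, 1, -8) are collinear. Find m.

-6

Collinearity requires PQ × PR = 0; each component is linear in m.
The y-component gives (126)m + (756) = 0, so m = -6.
The remaining components then also vanish.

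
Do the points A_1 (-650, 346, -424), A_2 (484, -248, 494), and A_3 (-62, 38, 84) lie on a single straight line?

A_1A_2 = (1134, -594, 918), A_1A_3 = (588, -308, 508).
Comparing components 2 and 3: (-594)(508) − (918)(-308) = -19008 ≠ 0, so A_1A_2 and A_1A_3 are not parallel and the points are not collinear.

No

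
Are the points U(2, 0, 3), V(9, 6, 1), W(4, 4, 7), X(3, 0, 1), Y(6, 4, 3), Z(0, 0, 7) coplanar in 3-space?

Yes

The plane through U, V, W has normal n = UV × UW = (32, -32, 16) and equation n·P = 112.
Checking the remaining points: n·X = 112, n·Y = 112, n·Z = 112.
All equal 112, so all 6 points lie in one plane.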